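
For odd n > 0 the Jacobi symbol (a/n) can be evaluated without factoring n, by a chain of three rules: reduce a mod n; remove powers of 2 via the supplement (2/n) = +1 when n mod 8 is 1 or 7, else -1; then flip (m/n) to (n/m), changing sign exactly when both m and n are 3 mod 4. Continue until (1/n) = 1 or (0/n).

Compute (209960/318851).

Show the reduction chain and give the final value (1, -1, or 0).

1

209960 = 2^3·26245; (2/318851) = -1 since 318851 mod 8 = 3, so (209960/318851) = (-1)^3·(26245/318851); sign now -1
reciprocity: (26245/318851) = +1·(318851/26245) since 26245 mod 4 = 1, 318851 mod 4 = 3; sign now -1
(318851/26245) = (3911/26245)   [reduce mod 26245]
reciprocity: (3911/26245) = +1·(26245/3911) since 3911 mod 4 = 3, 26245 mod 4 = 1; sign now -1
(26245/3911) = (2779/3911)   [reduce mod 3911]
reciprocity: (2779/3911) = -1·(3911/2779) since 2779 mod 4 = 3, 3911 mod 4 = 3; sign now +1
(3911/2779) = (1132/2779)   [reduce mod 2779]
1132 = 2^2·283; (2/2779) = -1 since 2779 mod 8 = 3, so (1132/2779) = (-1)^2·(283/2779); sign now +1
reciprocity: (283/2779) = -1·(2779/283) since 283 mod 4 = 3, 2779 mod 4 = 3; sign now -1
(2779/283) = (232/283)   [reduce mod 283]
232 = 2^3·29; (2/283) = -1 since 283 mod 8 = 3, so (232/283) = (-1)^3·(29/283); sign now +1
reciprocity: (29/283) = +1·(283/29) since 29 mod 4 = 1, 283 mod 4 = 3; sign now +1
(283/29) = (22/29)   [reduce mod 29]
22 = 2^1·11; (2/29) = -1 since 29 mod 8 = 5, so (22/29) = (-1)^1·(11/29); sign now -1
reciprocity: (11/29) = +1·(29/11) since 11 mod 4 = 3, 29 mod 4 = 1; sign now -1
(29/11) = (7/11)   [reduce mod 11]
reciprocity: (7/11) = -1·(11/7) since 7 mod 4 = 3, 11 mod 4 = 3; sign now +1
(11/7) = (4/7)   [reduce mod 7]
4 = 2^2·1; (2/7) = +1 since 7 mod 8 = 7, so (4/7) = (+1)^2·(1/7); sign now +1
(1/7) = 1; final value = sign = +1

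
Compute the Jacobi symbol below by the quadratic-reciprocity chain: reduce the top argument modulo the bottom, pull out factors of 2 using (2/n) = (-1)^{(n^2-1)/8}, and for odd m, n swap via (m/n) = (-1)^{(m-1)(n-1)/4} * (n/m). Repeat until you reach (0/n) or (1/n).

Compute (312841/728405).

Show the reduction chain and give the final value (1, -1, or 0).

flip (312841/728405) -> (728405/312841): both odd, 312841 mod 4 = 1, 728405 mod 4 = 1, so the flip contributes +1; sign now +1
(728405/312841): 728405 mod 312841 = 102723, so (728405/312841) = (102723/312841)
flip (102723/312841) -> (312841/102723): both odd, 102723 mod 4 = 3, 312841 mod 4 = 1, so the flip contributes +1; sign now +1
(312841/102723): 312841 mod 102723 = 4672, so (312841/102723) = (4672/102723)
factor out 2^6: 4672 = 2^6·73; with 102723 mod 8 = 3, (2/102723) = -1; sign now +1; continue with (73/102723)
flip (73/102723) -> (102723/73): both odd, 73 mod 4 = 1, 102723 mod 4 = 3, so the flip contributes +1; sign now +1
(102723/73): 102723 mod 73 = 12, so (102723/73) = (12/73)
factor out 2^2: 12 = 2^2·3; with 73 mod 8 = 1, (2/73) = +1; sign now +1; continue with (3/73)
flip (3/73) -> (73/3): both odd, 3 mod 4 = 3, 73 mod 4 = 1, so the flip contributes +1; sign now +1
(73/3): 73 mod 3 = 1, so (73/3) = (1/3)
reached (1/3) = 1, so the symbol is +1

1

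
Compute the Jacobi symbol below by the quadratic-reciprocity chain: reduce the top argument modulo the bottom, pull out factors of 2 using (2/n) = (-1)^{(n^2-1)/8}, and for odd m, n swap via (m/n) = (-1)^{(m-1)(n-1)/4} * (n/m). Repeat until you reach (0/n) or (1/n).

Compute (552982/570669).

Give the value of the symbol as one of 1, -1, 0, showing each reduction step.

-1

552982 = 2^1·276491; (2/570669) = -1 since 570669 mod 8 = 5, so (552982/570669) = (-1)^1·(276491/570669); sign now -1
reciprocity: (276491/570669) = +1·(570669/276491) since 276491 mod 4 = 3, 570669 mod 4 = 1; sign now -1
(570669/276491) = (17687/276491)   [reduce mod 276491]
reciprocity: (17687/276491) = -1·(276491/17687) since 17687 mod 4 = 3, 276491 mod 4 = 3; sign now +1
(276491/17687) = (11186/17687)   [reduce mod 17687]
11186 = 2^1·5593; (2/17687) = +1 since 17687 mod 8 = 7, so (11186/17687) = (+1)^1·(5593/17687); sign now +1
reciprocity: (5593/17687) = +1·(17687/5593) since 5593 mod 4 = 1, 17687 mod 4 = 3; sign now +1
(17687/5593) = (908/5593)   [reduce mod 5593]
908 = 2^2·227; (2/5593) = +1 since 5593 mod 8 = 1, so (908/5593) = (+1)^2·(227/5593); sign now +1
reciprocity: (227/5593) = +1·(5593/227) since 227 mod 4 = 3, 5593 mod 4 = 1; sign now +1
(5593/227) = (145/227)   [reduce mod 227]
reciprocity: (145/227) = +1·(227/145) since 145 mod 4 = 1, 227 mod 4 = 3; sign now +1
(227/145) = (82/145)   [reduce mod 145]
82 = 2^1·41; (2/145) = +1 since 145 mod 8 = 1, so (82/145) = (+1)^1·(41/145); sign now +1
reciprocity: (41/145) = +1·(145/41) since 41 mod 4 = 1, 145 mod 4 = 1; sign now +1
(145/41) = (22/41)   [reduce mod 41]
22 = 2^1·11; (2/41) = +1 since 41 mod 8 = 1, so (22/41) = (+1)^1·(11/41); sign now +1
reciprocity: (11/41) = +1·(41/11) since 11 mod 4 = 3, 41 mod 4 = 1; sign now +1
(41/11) = (8/11)   [reduce mod 11]
8 = 2^3·1; (2/11) = -1 since 11 mod 8 = 3, so (8/11) = (-1)^3·(1/11); sign now -1
(1/11) = 1; final value = sign = -1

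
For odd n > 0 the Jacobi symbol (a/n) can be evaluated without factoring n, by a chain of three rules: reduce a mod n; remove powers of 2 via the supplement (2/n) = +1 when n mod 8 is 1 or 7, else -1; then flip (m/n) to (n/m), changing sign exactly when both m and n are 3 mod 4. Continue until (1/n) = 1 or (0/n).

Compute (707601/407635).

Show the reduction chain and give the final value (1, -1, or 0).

1

(707601/407635): 707601 mod 407635 = 299966, so (707601/407635) = (299966/407635)
factor out 2^1: 299966 = 2^1·149983; with 407635 mod 8 = 3, (2/407635) = -1; sign now -1; continue with (149983/407635)
flip (149983/407635) -> (407635/149983): both odd, 149983 mod 4 = 3, 407635 mod 4 = 3, so the flip contributes -1; sign now +1
(407635/149983): 407635 mod 149983 = 107669, so (407635/149983) = (107669/149983)
flip (107669/149983) -> (149983/107669): both odd, 107669 mod 4 = 1, 149983 mod 4 = 3, so the flip contributes +1; sign now +1
(149983/107669): 149983 mod 107669 = 42314, so (149983/107669) = (42314/107669)
factor out 2^1: 42314 = 2^1·21157; with 107669 mod 8 = 5, (2/107669) = -1; sign now -1; continue with (21157/107669)
flip (21157/107669) -> (107669/21157): both odd, 21157 mod 4 = 1, 107669 mod 4 = 1, so the flip contributes +1; sign now -1
(107669/21157): 107669 mod 21157 = 1884, so (107669/21157) = (1884/21157)
factor out 2^2: 1884 = 2^2·471; with 21157 mod 8 = 5, (2/21157) = -1; sign now -1; continue with (471/21157)
flip (471/21157) -> (21157/471): both odd, 471 mod 4 = 3, 21157 mod 4 = 1, so the flip contributes +1; sign now -1
(21157/471): 21157 mod 471 = 433, so (21157/471) = (433/471)
flip (433/471) -> (471/433): both odd, 433 mod 4 = 1, 471 mod 4 = 3, so the flip contributes +1; sign now -1
(471/433): 471 mod 433 = 38, so (471/433) = (38/433)
factor out 2^1: 38 = 2^1·19; with 433 mod 8 = 1, (2/433) = +1; sign now -1; continue with (19/433)
flip (19/433) -> (433/19): both odd, 19 mod 4 = 3, 433 mod 4 = 1, so the flip contributes +1; sign now -1
(433/19): 433 mod 19 = 15, so (433/19) = (15/19)
flip (15/19) -> (19/15): both odd, 15 mod 4 = 3, 19 mod 4 = 3, so the flip contributes -1; sign now +1
(19/15): 19 mod 15 = 4, so (19/15) = (4/15)
factor out 2^2: 4 = 2^2·1; with 15 mod 8 = 7, (2/15) = +1; sign now +1; continue with (1/15)
reached (1/15) = 1, so the symbol is +1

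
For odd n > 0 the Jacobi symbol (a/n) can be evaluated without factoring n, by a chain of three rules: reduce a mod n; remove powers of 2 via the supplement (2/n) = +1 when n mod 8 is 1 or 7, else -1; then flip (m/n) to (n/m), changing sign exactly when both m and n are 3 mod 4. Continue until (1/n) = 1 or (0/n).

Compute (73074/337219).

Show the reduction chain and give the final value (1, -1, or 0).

factor out 2^1: 73074 = 2^1·36537; with 337219 mod 8 = 3, (2/337219) = -1; sign now -1; continue with (36537/337219)
flip (36537/337219) -> (337219/36537): both odd, 36537 mod 4 = 1, 337219 mod 4 = 3, so the flip contributes +1; sign now -1
(337219/36537): 337219 mod 36537 = 8386, so (337219/36537) = (8386/36537)
factor out 2^1: 8386 = 2^1·4193; with 36537 mod 8 = 1, (2/36537) = +1; sign now -1; continue with (4193/36537)
flip (4193/36537) -> (36537/4193): both odd, 4193 mod 4 = 1, 36537 mod 4 = 1, so the flip contributes +1; sign now -1
(36537/4193): 36537 mod 4193 = 2993, so (36537/4193) = (2993/4193)
flip (2993/4193) -> (4193/2993): both odd, 2993 mod 4 = 1, 4193 mod 4 = 1, so the flip contributes +1; sign now -1
(4193/2993): 4193 mod 2993 = 1200, so (4193/2993) = (1200/2993)
factor out 2^4: 1200 = 2^4·75; with 2993 mod 8 = 1, (2/2993) = +1; sign now -1; continue with (75/2993)
flip (75/2993) -> (2993/75): both odd, 75 mod 4 = 3, 2993 mod 4 = 1, so the flip contributes +1; sign now -1
(2993/75): 2993 mod 75 = 68, so (2993/75) = (68/75)
factor out 2^2: 68 = 2^2·17; with 75 mod 8 = 3, (2/75) = -1; sign now -1; continue with (17/75)
flip (17/75) -> (75/17): both odd, 17 mod 4 = 1, 75 mod 4 = 3, so the flip contributes +1; sign now -1
(75/17): 75 mod 17 = 7, so (75/17) = (7/17)
flip (7/17) -> (17/7): both odd, 7 mod 4 = 3, 17 mod 4 = 1, so the flip contributes +1; sign now -1
(17/7): 17 mod 7 = 3, so (17/7) = (3/7)
flip (3/7) -> (7/3): both odd, 3 mod 4 = 3, 7 mod 4 = 3, so the flip contributes -1; sign now +1
(7/3): 7 mod 3 = 1, so (7/3) = (1/3)
reached (1/3) = 1, so the symbol is +1

1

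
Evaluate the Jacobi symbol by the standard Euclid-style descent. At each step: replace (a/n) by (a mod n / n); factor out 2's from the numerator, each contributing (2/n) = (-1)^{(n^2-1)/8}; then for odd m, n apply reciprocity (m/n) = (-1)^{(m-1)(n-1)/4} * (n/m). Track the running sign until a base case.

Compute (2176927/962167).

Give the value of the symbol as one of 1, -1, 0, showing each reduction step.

1

(2176927/962167): 2176927 mod 962167 = 252593, so (2176927/962167) = (252593/962167)
flip (252593/962167) -> (962167/252593): both odd, 252593 mod 4 = 1, 962167 mod 4 = 3, so the flip contributes +1; sign now +1
(962167/252593): 962167 mod 252593 = 204388, so (962167/252593) = (204388/252593)
factor out 2^2: 204388 = 2^2·51097; with 252593 mod 8 = 1, (2/252593) = +1; sign now +1; continue with (51097/252593)
flip (51097/252593) -> (252593/51097): both odd, 51097 mod 4 = 1, 252593 mod 4 = 1, so the flip contributes +1; sign now +1
(252593/51097): 252593 mod 51097 = 48205, so (252593/51097) = (48205/51097)
flip (48205/51097) -> (51097/48205): both odd, 48205 mod 4 = 1, 51097 mod 4 = 1, so the flip contributes +1; sign now +1
(51097/48205): 51097 mod 48205 = 2892, so (51097/48205) = (2892/48205)
factor out 2^2: 2892 = 2^2·723; with 48205 mod 8 = 5, (2/48205) = -1; sign now +1; continue with (723/48205)
flip (723/48205) -> (48205/723): both odd, 723 mod 4 = 3, 48205 mod 4 = 1, so the flip contributes +1; sign now +1
(48205/723): 48205 mod 723 = 487, so (48205/723) = (487/723)
flip (487/723) -> (723/487): both odd, 487 mod 4 = 3, 723 mod 4 = 3, so the flip contributes -1; sign now -1
(723/487): 723 mod 487 = 236, so (723/487) = (236/487)
factor out 2^2: 236 = 2^2·59; with 487 mod 8 = 7, (2/487) = +1; sign now -1; continue with (59/487)
flip (59/487) -> (487/59): both odd, 59 mod 4 = 3, 487 mod 4 = 3, so the flip contributes -1; sign now +1
(487/59): 487 mod 59 = 15, so (487/59) = (15/59)
flip (15/59) -> (59/15): both odd, 15 mod 4 = 3, 59 mod 4 = 3, so the flip contributes -1; sign now -1
(59/15): 59 mod 15 = 14, so (59/15) = (14/15)
factor out 2^1: 14 = 2^1·7; with 15 mod 8 = 7, (2/15) = +1; sign now -1; continue with (7/15)
flip (7/15) -> (15/7): both odd, 7 mod 4 = 3, 15 mod 4 = 3, so the flip contributes -1; sign now +1
(15/7): 15 mod 7 = 1, so (15/7) = (1/7)
reached (1/7) = 1, so the symbol is +1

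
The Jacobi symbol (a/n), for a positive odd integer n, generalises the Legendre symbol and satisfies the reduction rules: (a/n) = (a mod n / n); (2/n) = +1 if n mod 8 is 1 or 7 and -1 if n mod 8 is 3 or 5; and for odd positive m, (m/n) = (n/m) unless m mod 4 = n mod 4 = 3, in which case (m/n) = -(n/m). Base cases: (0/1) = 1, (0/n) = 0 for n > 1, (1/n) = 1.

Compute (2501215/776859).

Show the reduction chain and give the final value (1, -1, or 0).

(2501215/776859): 2501215 mod 776859 = 170638, so (2501215/776859) = (170638/776859)
factor out 2^1: 170638 = 2^1·85319; with 776859 mod 8 = 3, (2/776859) = -1; sign now -1; continue with (85319/776859)
flip (85319/776859) -> (776859/85319): both odd, 85319 mod 4 = 3, 776859 mod 4 = 3, so the flip contributes -1; sign now +1
(776859/85319): 776859 mod 85319 = 8988, so (776859/85319) = (8988/85319)
factor out 2^2: 8988 = 2^2·2247; with 85319 mod 8 = 7, (2/85319) = +1; sign now +1; continue with (2247/85319)
flip (2247/85319) -> (85319/2247): both odd, 2247 mod 4 = 3, 85319 mod 4 = 3, so the flip contributes -1; sign now -1
(85319/2247): 85319 mod 2247 = 2180, so (85319/2247) = (2180/2247)
factor out 2^2: 2180 = 2^2·545; with 2247 mod 8 = 7, (2/2247) = +1; sign now -1; continue with (545/2247)
flip (545/2247) -> (2247/545): both odd, 545 mod 4 = 1, 2247 mod 4 = 3, so the flip contributes +1; sign now -1
(2247/545): 2247 mod 545 = 67, so (2247/545) = (67/545)
flip (67/545) -> (545/67): both odd, 67 mod 4 = 3, 545 mod 4 = 1, so the flip contributes +1; sign now -1
(545/67): 545 mod 67 = 9, so (545/67) = (9/67)
flip (9/67) -> (67/9): both odd, 9 mod 4 = 1, 67 mod 4 = 3, so the flip contributes +1; sign now -1
(67/9): 67 mod 9 = 4, so (67/9) = (4/9)
factor out 2^2: 4 = 2^2·1; with 9 mod 8 = 1, (2/9) = +1; sign now -1; continue with (1/9)
reached (1/9) = 1, so the symbol is -1

-1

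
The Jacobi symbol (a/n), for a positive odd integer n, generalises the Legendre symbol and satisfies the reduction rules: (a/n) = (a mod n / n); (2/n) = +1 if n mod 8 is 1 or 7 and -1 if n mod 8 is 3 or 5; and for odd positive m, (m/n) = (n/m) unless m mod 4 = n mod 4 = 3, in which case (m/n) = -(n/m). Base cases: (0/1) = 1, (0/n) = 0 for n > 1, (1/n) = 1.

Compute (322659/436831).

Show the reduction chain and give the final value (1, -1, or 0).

-1

reciprocity: (322659/436831) = -1·(436831/322659) since 322659 mod 4 = 3, 436831 mod 4 = 3; sign now -1
(436831/322659) = (114172/322659)   [reduce mod 322659]
114172 = 2^2·28543; (2/322659) = -1 since 322659 mod 8 = 3, so (114172/322659) = (-1)^2·(28543/322659); sign now -1
reciprocity: (28543/322659) = -1·(322659/28543) since 28543 mod 4 = 3, 322659 mod 4 = 3; sign now +1
(322659/28543) = (8686/28543)   [reduce mod 28543]
8686 = 2^1·4343; (2/28543) = +1 since 28543 mod 8 = 7, so (8686/28543) = (+1)^1·(4343/28543); sign now +1
reciprocity: (4343/28543) = -1·(28543/4343) since 4343 mod 4 = 3, 28543 mod 4 = 3; sign now -1
(28543/4343) = (2485/4343)   [reduce mod 4343]
reciprocity: (2485/4343) = +1·(4343/2485) since 2485 mod 4 = 1, 4343 mod 4 = 3; sign now -1
(4343/2485) = (1858/2485)   [reduce mod 2485]
1858 = 2^1·929; (2/2485) = -1 since 2485 mod 8 = 5, so (1858/2485) = (-1)^1·(929/2485); sign now +1
reciprocity: (929/2485) = +1·(2485/929) since 929 mod 4 = 1, 2485 mod 4 = 1; sign now +1
(2485/929) = (627/929)   [reduce mod 929]
reciprocity: (627/929) = +1·(929/627) since 627 mod 4 = 3, 929 mod 4 = 1; sign now +1
(929/627) = (302/627)   [reduce mod 627]
302 = 2^1·151; (2/627) = -1 since 627 mod 8 = 3, so (302/627) = (-1)^1·(151/627); sign now -1
reciprocity: (151/627) = -1·(627/151) since 151 mod 4 = 3, 627 mod 4 = 3; sign now +1
(627/151) = (23/151)   [reduce mod 151]
reciprocity: (23/151) = -1·(151/23) since 23 mod 4 = 3, 151 mod 4 = 3; sign now -1
(151/23) = (13/23)   [reduce mod 23]
reciprocity: (13/23) = +1·(23/13) since 13 mod 4 = 1, 23 mod 4 = 3; sign now -1
(23/13) = (10/13)   [reduce mod 13]
10 = 2^1·5; (2/13) = -1 since 13 mod 8 = 5, so (10/13) = (-1)^1·(5/13); sign now +1
reciprocity: (5/13) = +1·(13/5) since 5 mod 4 = 1, 13 mod 4 = 1; sign now +1
(13/5) = (3/5)   [reduce mod 5]
reciprocity: (3/5) = +1·(5/3) since 3 mod 4 = 3, 5 mod 4 = 1; sign now +1
(5/3) = (2/3)   [reduce mod 3]
2 = 2^1·1; (2/3) = -1 since 3 mod 8 = 3, so (2/3) = (-1)^1·(1/3); sign now -1
(1/3) = 1; final value = sign = -1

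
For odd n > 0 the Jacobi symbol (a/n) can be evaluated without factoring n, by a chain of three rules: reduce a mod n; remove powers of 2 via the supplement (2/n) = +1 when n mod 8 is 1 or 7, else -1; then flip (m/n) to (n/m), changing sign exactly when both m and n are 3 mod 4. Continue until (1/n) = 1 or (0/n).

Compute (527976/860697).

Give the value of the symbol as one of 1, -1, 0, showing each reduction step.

527976 = 2^3·65997; (2/860697) = +1 since 860697 mod 8 = 1, so (527976/860697) = (+1)^3·(65997/860697); sign now +1
reciprocity: (65997/860697) = +1·(860697/65997) since 65997 mod 4 = 1, 860697 mod 4 = 1; sign now +1
(860697/65997) = (2736/65997)   [reduce mod 65997]
2736 = 2^4·171; (2/65997) = -1 since 65997 mod 8 = 5, so (2736/65997) = (-1)^4·(171/65997); sign now +1
reciprocity: (171/65997) = +1·(65997/171) since 171 mod 4 = 3, 65997 mod 4 = 1; sign now +1
(65997/171) = (162/171)   [reduce mod 171]
162 = 2^1·81; (2/171) = -1 since 171 mod 8 = 3, so (162/171) = (-1)^1·(81/171); sign now -1
reciprocity: (81/171) = +1·(171/81) since 81 mod 4 = 1, 171 mod 4 = 3; sign now -1
(171/81) = (9/81)   [reduce mod 81]
reciprocity: (9/81) = +1·(81/9) since 9 mod 4 = 1, 81 mod 4 = 1; sign now -1
(81/9) = (0/9)   [reduce mod 9]
(0/9) = 0   [gcd(a, n) > 1]; final value = 0

0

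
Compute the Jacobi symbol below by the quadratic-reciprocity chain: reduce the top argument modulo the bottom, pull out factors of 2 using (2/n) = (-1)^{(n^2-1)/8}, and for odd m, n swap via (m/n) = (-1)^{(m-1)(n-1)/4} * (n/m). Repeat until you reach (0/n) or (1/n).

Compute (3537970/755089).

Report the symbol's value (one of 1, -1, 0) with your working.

(3537970/755089) = (517614/755089)   [reduce mod 755089]
517614 = 2^1·258807; (2/755089) = +1 since 755089 mod 8 = 1, so (517614/755089) = (+1)^1·(258807/755089); sign now +1
reciprocity: (258807/755089) = +1·(755089/258807) since 258807 mod 4 = 3, 755089 mod 4 = 1; sign now +1
(755089/258807) = (237475/258807)   [reduce mod 258807]
reciprocity: (237475/258807) = -1·(258807/237475) since 237475 mod 4 = 3, 258807 mod 4 = 3; sign now -1
(258807/237475) = (21332/237475)   [reduce mod 237475]
21332 = 2^2·5333; (2/237475) = -1 since 237475 mod 8 = 3, so (21332/237475) = (-1)^2·(5333/237475); sign now -1
reciprocity: (5333/237475) = +1·(237475/5333) since 5333 mod 4 = 1, 237475 mod 4 = 3; sign now -1
(237475/5333) = (2823/5333)   [reduce mod 5333]
reciprocity: (2823/5333) = +1·(5333/2823) since 2823 mod 4 = 3, 5333 mod 4 = 1; sign now -1
(5333/2823) = (2510/2823)   [reduce mod 2823]
2510 = 2^1·1255; (2/2823) = +1 since 2823 mod 8 = 7, so (2510/2823) = (+1)^1·(1255/2823); sign now -1
reciprocity: (1255/2823) = -1·(2823/1255) since 1255 mod 4 = 3, 2823 mod 4 = 3; sign now +1
(2823/1255) = (313/1255)   [reduce mod 1255]
reciprocity: (313/1255) = +1·(1255/313) since 313 mod 4 = 1, 1255 mod 4 = 3; sign now +1
(1255/313) = (3/313)   [reduce mod 313]
reciprocity: (3/313) = +1·(313/3) since 3 mod 4 = 3, 313 mod 4 = 1; sign now +1
(313/3) = (1/3)   [reduce mod 3]
(1/3) = 1; final value = sign = +1

1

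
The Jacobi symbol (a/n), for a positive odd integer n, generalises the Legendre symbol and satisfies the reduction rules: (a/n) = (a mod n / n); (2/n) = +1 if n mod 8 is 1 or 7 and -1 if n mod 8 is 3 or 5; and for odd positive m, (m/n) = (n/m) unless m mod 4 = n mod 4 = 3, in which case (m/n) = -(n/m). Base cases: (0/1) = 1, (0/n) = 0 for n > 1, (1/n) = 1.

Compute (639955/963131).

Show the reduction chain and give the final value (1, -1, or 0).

flip (639955/963131) -> (963131/639955): both odd, 639955 mod 4 = 3, 963131 mod 4 = 3, so the flip contributes -1; sign now -1
(963131/639955): 963131 mod 639955 = 323176, so (963131/639955) = (323176/639955)
factor out 2^3: 323176 = 2^3·40397; with 639955 mod 8 = 3, (2/639955) = -1; sign now +1; continue with (40397/639955)
flip (40397/639955) -> (639955/40397): both odd, 40397 mod 4 = 1, 639955 mod 4 = 3, so the flip contributes +1; sign now +1
(639955/40397): 639955 mod 40397 = 34000, so (639955/40397) = (34000/40397)
factor out 2^4: 34000 = 2^4·2125; with 40397 mod 8 = 5, (2/40397) = -1; sign now +1; continue with (2125/40397)
flip (2125/40397) -> (40397/2125): both odd, 2125 mod 4 = 1, 40397 mod 4 = 1, so the flip contributes +1; sign now +1
(40397/2125): 40397 mod 2125 = 22, so (40397/2125) = (22/2125)
factor out 2^1: 22 = 2^1·11; with 2125 mod 8 = 5, (2/2125) = -1; sign now -1; continue with (11/2125)
flip (11/2125) -> (2125/11): both odd, 11 mod 4 = 3, 2125 mod 4 = 1, so the flip contributes +1; sign now -1
(2125/11): 2125 mod 11 = 2, so (2125/11) = (2/11)
factor out 2^1: 2 = 2^1·1; with 11 mod 8 = 3, (2/11) = -1; sign now +1; continue with (1/11)
reached (1/11) = 1, so the symbol is +1

1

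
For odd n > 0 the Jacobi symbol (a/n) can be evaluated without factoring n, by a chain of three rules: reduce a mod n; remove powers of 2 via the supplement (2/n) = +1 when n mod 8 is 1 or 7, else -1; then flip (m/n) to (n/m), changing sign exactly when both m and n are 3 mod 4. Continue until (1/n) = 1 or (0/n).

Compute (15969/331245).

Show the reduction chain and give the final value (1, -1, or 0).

0

flip (15969/331245) -> (331245/15969): both odd, 15969 mod 4 = 1, 331245 mod 4 = 1, so the flip contributes +1; sign now +1
(331245/15969): 331245 mod 15969 = 11865, so (331245/15969) = (11865/15969)
flip (11865/15969) -> (15969/11865): both odd, 11865 mod 4 = 1, 15969 mod 4 = 1, so the flip contributes +1; sign now +1
(15969/11865): 15969 mod 11865 = 4104, so (15969/11865) = (4104/11865)
factor out 2^3: 4104 = 2^3·513; with 11865 mod 8 = 1, (2/11865) = +1; sign now +1; continue with (513/11865)
flip (513/11865) -> (11865/513): both odd, 513 mod 4 = 1, 11865 mod 4 = 1, so the flip contributes +1; sign now +1
(11865/513): 11865 mod 513 = 66, so (11865/513) = (66/513)
factor out 2^1: 66 = 2^1·33; with 513 mod 8 = 1, (2/513) = +1; sign now +1; continue with (33/513)
flip (33/513) -> (513/33): both odd, 33 mod 4 = 1, 513 mod 4 = 1, so the flip contributes +1; sign now +1
(513/33): 513 mod 33 = 18, so (513/33) = (18/33)
factor out 2^1: 18 = 2^1·9; with 33 mod 8 = 1, (2/33) = +1; sign now +1; continue with (9/33)
flip (9/33) -> (33/9): both odd, 9 mod 4 = 1, 33 mod 4 = 1, so the flip contributes +1; sign now +1
(33/9): 33 mod 9 = 6, so (33/9) = (6/9)
factor out 2^1: 6 = 2^1·3; with 9 mod 8 = 1, (2/9) = +1; sign now +1; continue with (3/9)
flip (3/9) -> (9/3): both odd, 3 mod 4 = 3, 9 mod 4 = 1, so the flip contributes +1; sign now +1
(9/3): 9 mod 3 = 0, so (9/3) = (0/3)
reached (0/3); gcd(a, n) > 1, so (0/3) = 0 and the symbol is 0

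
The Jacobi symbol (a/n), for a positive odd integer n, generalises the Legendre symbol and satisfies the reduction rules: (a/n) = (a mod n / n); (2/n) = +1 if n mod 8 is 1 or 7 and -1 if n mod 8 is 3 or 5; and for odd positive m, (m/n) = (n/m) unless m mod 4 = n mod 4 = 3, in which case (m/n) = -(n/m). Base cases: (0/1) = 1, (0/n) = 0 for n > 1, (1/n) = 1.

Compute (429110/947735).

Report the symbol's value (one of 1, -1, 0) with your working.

0

factor out 2^1: 429110 = 2^1·214555; with 947735 mod 8 = 7, (2/947735) = +1; sign now +1; continue with (214555/947735)
flip (214555/947735) -> (947735/214555): both odd, 214555 mod 4 = 3, 947735 mod 4 = 3, so the flip contributes -1; sign now -1
(947735/214555): 947735 mod 214555 = 89515, so (947735/214555) = (89515/214555)
flip (89515/214555) -> (214555/89515): both odd, 89515 mod 4 = 3, 214555 mod 4 = 3, so the flip contributes -1; sign now +1
(214555/89515): 214555 mod 89515 = 35525, so (214555/89515) = (35525/89515)
flip (35525/89515) -> (89515/35525): both odd, 35525 mod 4 = 1, 89515 mod 4 = 3, so the flip contributes +1; sign now +1
(89515/35525): 89515 mod 35525 = 18465, so (89515/35525) = (18465/35525)
flip (18465/35525) -> (35525/18465): both odd, 18465 mod 4 = 1, 35525 mod 4 = 1, so the flip contributes +1; sign now +1
(35525/18465): 35525 mod 18465 = 17060, so (35525/18465) = (17060/18465)
factor out 2^2: 17060 = 2^2·4265; with 18465 mod 8 = 1, (2/18465) = +1; sign now +1; continue with (4265/18465)
flip (4265/18465) -> (18465/4265): both odd, 4265 mod 4 = 1, 18465 mod 4 = 1, so the flip contributes +1; sign now +1
(18465/4265): 18465 mod 4265 = 1405, so (18465/4265) = (1405/4265)
flip (1405/4265) -> (4265/1405): both odd, 1405 mod 4 = 1, 4265 mod 4 = 1, so the flip contributes +1; sign now +1
(4265/1405): 4265 mod 1405 = 50, so (4265/1405) = (50/1405)
factor out 2^1: 50 = 2^1·25; with 1405 mod 8 = 5, (2/1405) = -1; sign now -1; continue with (25/1405)
flip (25/1405) -> (1405/25): both odd, 25 mod 4 = 1, 1405 mod 4 = 1, so the flip contributes +1; sign now -1
(1405/25): 1405 mod 25 = 5, so (1405/25) = (5/25)
flip (5/25) -> (25/5): both odd, 5 mod 4 = 1, 25 mod 4 = 1, so the flip contributes +1; sign now -1
(25/5): 25 mod 5 = 0, so (25/5) = (0/5)
reached (0/5); gcd(a, n) > 1, so (0/5) = 0 and the symbol is 0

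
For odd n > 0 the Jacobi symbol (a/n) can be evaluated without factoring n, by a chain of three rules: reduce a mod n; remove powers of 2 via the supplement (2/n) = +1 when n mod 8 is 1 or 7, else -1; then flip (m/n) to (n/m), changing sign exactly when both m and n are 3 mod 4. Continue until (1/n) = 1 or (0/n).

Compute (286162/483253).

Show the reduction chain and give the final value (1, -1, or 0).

286162 = 2^1·143081; (2/483253) = -1 since 483253 mod 8 = 5, so (286162/483253) = (-1)^1·(143081/483253); sign now -1
reciprocity: (143081/483253) = +1·(483253/143081) since 143081 mod 4 = 1, 483253 mod 4 = 1; sign now -1
(483253/143081) = (54010/143081)   [reduce mod 143081]
54010 = 2^1·27005; (2/143081) = +1 since 143081 mod 8 = 1, so (54010/143081) = (+1)^1·(27005/143081); sign now -1
reciprocity: (27005/143081) = +1·(143081/27005) since 27005 mod 4 = 1, 143081 mod 4 = 1; sign now -1
(143081/27005) = (8056/27005)   [reduce mod 27005]
8056 = 2^3·1007; (2/27005) = -1 since 27005 mod 8 = 5, so (8056/27005) = (-1)^3·(1007/27005); sign now +1
reciprocity: (1007/27005) = +1·(27005/1007) since 1007 mod 4 = 3, 27005 mod 4 = 1; sign now +1
(27005/1007) = (823/1007)   [reduce mod 1007]
reciprocity: (823/1007) = -1·(1007/823) since 823 mod 4 = 3, 1007 mod 4 = 3; sign now -1
(1007/823) = (184/823)   [reduce mod 823]
184 = 2^3·23; (2/823) = +1 since 823 mod 8 = 7, so (184/823) = (+1)^3·(23/823); sign now -1
reciprocity: (23/823) = -1·(823/23) since 23 mod 4 = 3, 823 mod 4 = 3; sign now +1
(823/23) = (18/23)   [reduce mod 23]
18 = 2^1·9; (2/23) = +1 since 23 mod 8 = 7, so (18/23) = (+1)^1·(9/23); sign now +1
reciprocity: (9/23) = +1·(23/9) since 9 mod 4 = 1, 23 mod 4 = 3; sign now +1
(23/9) = (5/9)   [reduce mod 9]
reciprocity: (5/9) = +1·(9/5) since 5 mod 4 = 1, 9 mod 4 = 1; sign now +1
(9/5) = (4/5)   [reduce mod 5]
4 = 2^2·1; (2/5) = -1 since 5 mod 8 = 5, so (4/5) = (-1)^2·(1/5); sign now +1
(1/5) = 1; final value = sign = +1

1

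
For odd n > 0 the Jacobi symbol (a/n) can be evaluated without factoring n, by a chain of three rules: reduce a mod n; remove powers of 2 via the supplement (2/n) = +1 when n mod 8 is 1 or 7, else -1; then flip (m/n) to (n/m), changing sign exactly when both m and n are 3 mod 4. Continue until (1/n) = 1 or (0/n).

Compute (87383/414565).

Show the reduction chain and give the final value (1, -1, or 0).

-1

reciprocity: (87383/414565) = +1·(414565/87383) since 87383 mod 4 = 3, 414565 mod 4 = 1; sign now +1
(414565/87383) = (65033/87383)   [reduce mod 87383]
reciprocity: (65033/87383) = +1·(87383/65033) since 65033 mod 4 = 1, 87383 mod 4 = 3; sign now +1
(87383/65033) = (22350/65033)   [reduce mod 65033]
22350 = 2^1·11175; (2/65033) = +1 since 65033 mod 8 = 1, so (22350/65033) = (+1)^1·(11175/65033); sign now +1
reciprocity: (11175/65033) = +1·(65033/11175) since 11175 mod 4 = 3, 65033 mod 4 = 1; sign now +1
(65033/11175) = (9158/11175)   [reduce mod 11175]
9158 = 2^1·4579; (2/11175) = +1 since 11175 mod 8 = 7, so (9158/11175) = (+1)^1·(4579/11175); sign now +1
reciprocity: (4579/11175) = -1·(11175/4579) since 4579 mod 4 = 3, 11175 mod 4 = 3; sign now -1
(11175/4579) = (2017/4579)   [reduce mod 4579]
reciprocity: (2017/4579) = +1·(4579/2017) since 2017 mod 4 = 1, 4579 mod 4 = 3; sign now -1
(4579/2017) = (545/2017)   [reduce mod 2017]
reciprocity: (545/2017) = +1·(2017/545) since 545 mod 4 = 1, 2017 mod 4 = 1; sign now -1
(2017/545) = (382/545)   [reduce mod 545]
382 = 2^1·191; (2/545) = +1 since 545 mod 8 = 1, so (382/545) = (+1)^1·(191/545); sign now -1
reciprocity: (191/545) = +1·(545/191) since 191 mod 4 = 3, 545 mod 4 = 1; sign now -1
(545/191) = (163/191)   [reduce mod 191]
reciprocity: (163/191) = -1·(191/163) since 163 mod 4 = 3, 191 mod 4 = 3; sign now +1
(191/163) = (28/163)   [reduce mod 163]
28 = 2^2·7; (2/163) = -1 since 163 mod 8 = 3, so (28/163) = (-1)^2·(7/163); sign now +1
reciprocity: (7/163) = -1·(163/7) since 7 mod 4 = 3, 163 mod 4 = 3; sign now -1
(163/7) = (2/7)   [reduce mod 7]
2 = 2^1·1; (2/7) = +1 since 7 mod 8 = 7, so (2/7) = (+1)^1·(1/7); sign now -1
(1/7) = 1; final value = sign = -1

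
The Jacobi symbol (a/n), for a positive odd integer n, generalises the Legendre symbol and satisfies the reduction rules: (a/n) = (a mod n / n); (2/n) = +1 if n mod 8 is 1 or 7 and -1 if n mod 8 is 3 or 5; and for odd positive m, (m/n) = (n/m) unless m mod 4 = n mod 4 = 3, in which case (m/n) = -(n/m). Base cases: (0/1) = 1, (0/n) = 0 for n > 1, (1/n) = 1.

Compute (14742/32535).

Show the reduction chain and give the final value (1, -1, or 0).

0

14742 = 2^1·7371; (2/32535) = +1 since 32535 mod 8 = 7, so (14742/32535) = (+1)^1·(7371/32535); sign now +1
reciprocity: (7371/32535) = -1·(32535/7371) since 7371 mod 4 = 3, 32535 mod 4 = 3; sign now -1
(32535/7371) = (3051/7371)   [reduce mod 7371]
reciprocity: (3051/7371) = -1·(7371/3051) since 3051 mod 4 = 3, 7371 mod 4 = 3; sign now +1
(7371/3051) = (1269/3051)   [reduce mod 3051]
reciprocity: (1269/3051) = +1·(3051/1269) since 1269 mod 4 = 1, 3051 mod 4 = 3; sign now +1
(3051/1269) = (513/1269)   [reduce mod 1269]
reciprocity: (513/1269) = +1·(1269/513) since 513 mod 4 = 1, 1269 mod 4 = 1; sign now +1
(1269/513) = (243/513)   [reduce mod 513]
reciprocity: (243/513) = +1·(513/243) since 243 mod 4 = 3, 513 mod 4 = 1; sign now +1
(513/243) = (27/243)   [reduce mod 243]
reciprocity: (27/243) = -1·(243/27) since 27 mod 4 = 3, 243 mod 4 = 3; sign now -1
(243/27) = (0/27)   [reduce mod 27]
(0/27) = 0   [gcd(a, n) > 1]; final value = 0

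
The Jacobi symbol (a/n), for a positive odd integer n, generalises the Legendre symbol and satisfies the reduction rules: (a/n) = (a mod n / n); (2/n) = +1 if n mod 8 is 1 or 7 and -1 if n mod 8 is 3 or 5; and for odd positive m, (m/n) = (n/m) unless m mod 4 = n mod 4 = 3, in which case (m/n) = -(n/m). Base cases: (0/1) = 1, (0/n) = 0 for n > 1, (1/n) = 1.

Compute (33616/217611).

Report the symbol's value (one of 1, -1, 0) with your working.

factor out 2^4: 33616 = 2^4·2101; with 217611 mod 8 = 3, (2/217611) = -1; sign now +1; continue with (2101/217611)
flip (2101/217611) -> (217611/2101): both odd, 2101 mod 4 = 1, 217611 mod 4 = 3, so the flip contributes +1; sign now +1
(217611/2101): 217611 mod 2101 = 1208, so (217611/2101) = (1208/2101)
factor out 2^3: 1208 = 2^3·151; with 2101 mod 8 = 5, (2/2101) = -1; sign now -1; continue with (151/2101)
flip (151/2101) -> (2101/151): both odd, 151 mod 4 = 3, 2101 mod 4 = 1, so the flip contributes +1; sign now -1
(2101/151): 2101 mod 151 = 138, so (2101/151) = (138/151)
factor out 2^1: 138 = 2^1·69; with 151 mod 8 = 7, (2/151) = +1; sign now -1; continue with (69/151)
flip (69/151) -> (151/69): both odd, 69 mod 4 = 1, 151 mod 4 = 3, so the flip contributes +1; sign now -1
(151/69): 151 mod 69 = 13, so (151/69) = (13/69)
flip (13/69) -> (69/13): both odd, 13 mod 4 = 1, 69 mod 4 = 1, so the flip contributes +1; sign now -1
(69/13): 69 mod 13 = 4, so (69/13) = (4/13)
factor out 2^2: 4 = 2^2·1; with 13 mod 8 = 5, (2/13) = -1; sign now -1; continue with (1/13)
reached (1/13) = 1, so the symbol is -1

-1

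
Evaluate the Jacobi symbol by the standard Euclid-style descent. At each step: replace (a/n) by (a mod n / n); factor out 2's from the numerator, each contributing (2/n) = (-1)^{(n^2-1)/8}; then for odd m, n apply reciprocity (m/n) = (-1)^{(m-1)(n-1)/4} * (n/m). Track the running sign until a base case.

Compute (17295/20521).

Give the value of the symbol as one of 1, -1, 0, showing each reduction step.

-1

flip (17295/20521) -> (20521/17295): both odd, 17295 mod 4 = 3, 20521 mod 4 = 1, so the flip contributes +1; sign now +1
(20521/17295): 20521 mod 17295 = 3226, so (20521/17295) = (3226/17295)
factor out 2^1: 3226 = 2^1·1613; with 17295 mod 8 = 7, (2/17295) = +1; sign now +1; continue with (1613/17295)
flip (1613/17295) -> (17295/1613): both odd, 1613 mod 4 = 1, 17295 mod 4 = 3, so the flip contributes +1; sign now +1
(17295/1613): 17295 mod 1613 = 1165, so (17295/1613) = (1165/1613)
flip (1165/1613) -> (1613/1165): both odd, 1165 mod 4 = 1, 1613 mod 4 = 1, so the flip contributes +1; sign now +1
(1613/1165): 1613 mod 1165 = 448, so (1613/1165) = (448/1165)
factor out 2^6: 448 = 2^6·7; with 1165 mod 8 = 5, (2/1165) = -1; sign now +1; continue with (7/1165)
flip (7/1165) -> (1165/7): both odd, 7 mod 4 = 3, 1165 mod 4 = 1, so the flip contributes +1; sign now +1
(1165/7): 1165 mod 7 = 3, so (1165/7) = (3/7)
flip (3/7) -> (7/3): both odd, 3 mod 4 = 3, 7 mod 4 = 3, so the flip contributes -1; sign now -1
(7/3): 7 mod 3 = 1, so (7/3) = (1/3)
reached (1/3) = 1, so the symbol is -1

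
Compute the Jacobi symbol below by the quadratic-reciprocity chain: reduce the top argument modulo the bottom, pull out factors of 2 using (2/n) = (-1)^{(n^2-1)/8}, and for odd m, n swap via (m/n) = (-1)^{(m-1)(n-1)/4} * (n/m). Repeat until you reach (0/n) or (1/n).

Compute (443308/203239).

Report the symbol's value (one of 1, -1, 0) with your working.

(443308/203239) = (36830/203239)   [reduce mod 203239]
36830 = 2^1·18415; (2/203239) = +1 since 203239 mod 8 = 7, so (36830/203239) = (+1)^1·(18415/203239); sign now +1
reciprocity: (18415/203239) = -1·(203239/18415) since 18415 mod 4 = 3, 203239 mod 4 = 3; sign now -1
(203239/18415) = (674/18415)   [reduce mod 18415]
674 = 2^1·337; (2/18415) = +1 since 18415 mod 8 = 7, so (674/18415) = (+1)^1·(337/18415); sign now -1
reciprocity: (337/18415) = +1·(18415/337) since 337 mod 4 = 1, 18415 mod 4 = 3; sign now -1
(18415/337) = (217/337)   [reduce mod 337]
reciprocity: (217/337) = +1·(337/217) since 217 mod 4 = 1, 337 mod 4 = 1; sign now -1
(337/217) = (120/217)   [reduce mod 217]
120 = 2^3·15; (2/217) = +1 since 217 mod 8 = 1, so (120/217) = (+1)^3·(15/217); sign now -1
reciprocity: (15/217) = +1·(217/15) since 15 mod 4 = 3, 217 mod 4 = 1; sign now -1
(217/15) = (7/15)   [reduce mod 15]
reciprocity: (7/15) = -1·(15/7) since 7 mod 4 = 3, 15 mod 4 = 3; sign now +1
(15/7) = (1/7)   [reduce mod 7]
(1/7) = 1; final value = sign = +1

1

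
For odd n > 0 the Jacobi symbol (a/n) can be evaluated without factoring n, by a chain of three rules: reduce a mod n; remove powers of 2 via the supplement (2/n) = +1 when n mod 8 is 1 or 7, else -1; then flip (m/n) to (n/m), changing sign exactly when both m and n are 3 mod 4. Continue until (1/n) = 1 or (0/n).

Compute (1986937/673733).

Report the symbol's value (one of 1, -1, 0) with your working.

0

(1986937/673733) = (639471/673733)   [reduce mod 673733]
reciprocity: (639471/673733) = +1·(673733/639471) since 639471 mod 4 = 3, 673733 mod 4 = 1; sign now +1
(673733/639471) = (34262/639471)   [reduce mod 639471]
34262 = 2^1·17131; (2/639471) = +1 since 639471 mod 8 = 7, so (34262/639471) = (+1)^1·(17131/639471); sign now +1
reciprocity: (17131/639471) = -1·(639471/17131) since 17131 mod 4 = 3, 639471 mod 4 = 3; sign now -1
(639471/17131) = (5624/17131)   [reduce mod 17131]
5624 = 2^3·703; (2/17131) = -1 since 17131 mod 8 = 3, so (5624/17131) = (-1)^3·(703/17131); sign now +1
reciprocity: (703/17131) = -1·(17131/703) since 703 mod 4 = 3, 17131 mod 4 = 3; sign now -1
(17131/703) = (259/703)   [reduce mod 703]
reciprocity: (259/703) = -1·(703/259) since 259 mod 4 = 3, 703 mod 4 = 3; sign now +1
(703/259) = (185/259)   [reduce mod 259]
reciprocity: (185/259) = +1·(259/185) since 185 mod 4 = 1, 259 mod 4 = 3; sign now +1
(259/185) = (74/185)   [reduce mod 185]
74 = 2^1·37; (2/185) = +1 since 185 mod 8 = 1, so (74/185) = (+1)^1·(37/185); sign now +1
reciprocity: (37/185) = +1·(185/37) since 37 mod 4 = 1, 185 mod 4 = 1; sign now +1
(185/37) = (0/37)   [reduce mod 37]
(0/37) = 0   [gcd(a, n) > 1]; final value = 0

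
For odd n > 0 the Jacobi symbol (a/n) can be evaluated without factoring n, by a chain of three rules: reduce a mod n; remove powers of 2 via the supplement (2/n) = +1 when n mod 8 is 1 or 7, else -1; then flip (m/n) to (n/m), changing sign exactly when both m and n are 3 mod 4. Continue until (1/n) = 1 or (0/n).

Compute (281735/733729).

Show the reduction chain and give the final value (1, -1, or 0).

0

flip (281735/733729) -> (733729/281735): both odd, 281735 mod 4 = 3, 733729 mod 4 = 1, so the flip contributes +1; sign now +1
(733729/281735): 733729 mod 281735 = 170259, so (733729/281735) = (170259/281735)
flip (170259/281735) -> (281735/170259): both odd, 170259 mod 4 = 3, 281735 mod 4 = 3, so the flip contributes -1; sign now -1
(281735/170259): 281735 mod 170259 = 111476, so (281735/170259) = (111476/170259)
factor out 2^2: 111476 = 2^2·27869; with 170259 mod 8 = 3, (2/170259) = -1; sign now -1; continue with (27869/170259)
flip (27869/170259) -> (170259/27869): both odd, 27869 mod 4 = 1, 170259 mod 4 = 3, so the flip contributes +1; sign now -1
(170259/27869): 170259 mod 27869 = 3045, so (170259/27869) = (3045/27869)
flip (3045/27869) -> (27869/3045): both odd, 3045 mod 4 = 1, 27869 mod 4 = 1, so the flip contributes +1; sign now -1
(27869/3045): 27869 mod 3045 = 464, so (27869/3045) = (464/3045)
factor out 2^4: 464 = 2^4·29; with 3045 mod 8 = 5, (2/3045) = -1; sign now -1; continue with (29/3045)
flip (29/3045) -> (3045/29): both odd, 29 mod 4 = 1, 3045 mod 4 = 1, so the flip contributes +1; sign now -1
(3045/29): 3045 mod 29 = 0, so (3045/29) = (0/29)
reached (0/29); gcd(a, n) > 1, so (0/29) = 0 and the symbol is 0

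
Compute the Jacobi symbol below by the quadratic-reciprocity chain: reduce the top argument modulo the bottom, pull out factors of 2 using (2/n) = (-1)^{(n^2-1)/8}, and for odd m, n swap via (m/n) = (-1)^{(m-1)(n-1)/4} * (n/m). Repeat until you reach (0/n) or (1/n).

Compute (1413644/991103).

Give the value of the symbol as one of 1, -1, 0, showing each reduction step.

1

(1413644/991103) = (422541/991103)   [reduce mod 991103]
reciprocity: (422541/991103) = +1·(991103/422541) since 422541 mod 4 = 1, 991103 mod 4 = 3; sign now +1
(991103/422541) = (146021/422541)   [reduce mod 422541]
reciprocity: (146021/422541) = +1·(422541/146021) since 146021 mod 4 = 1, 422541 mod 4 = 1; sign now +1
(422541/146021) = (130499/146021)   [reduce mod 146021]
reciprocity: (130499/146021) = +1·(146021/130499) since 130499 mod 4 = 3, 146021 mod 4 = 1; sign now +1
(146021/130499) = (15522/130499)   [reduce mod 130499]
15522 = 2^1·7761; (2/130499) = -1 since 130499 mod 8 = 3, so (15522/130499) = (-1)^1·(7761/130499); sign now -1
reciprocity: (7761/130499) = +1·(130499/7761) since 7761 mod 4 = 1, 130499 mod 4 = 3; sign now -1
(130499/7761) = (6323/7761)   [reduce mod 7761]
reciprocity: (6323/7761) = +1·(7761/6323) since 6323 mod 4 = 3, 7761 mod 4 = 1; sign now -1
(7761/6323) = (1438/6323)   [reduce mod 6323]
1438 = 2^1·719; (2/6323) = -1 since 6323 mod 8 = 3, so (1438/6323) = (-1)^1·(719/6323); sign now +1
reciprocity: (719/6323) = -1·(6323/719) since 719 mod 4 = 3, 6323 mod 4 = 3; sign now -1
(6323/719) = (571/719)   [reduce mod 719]
reciprocity: (571/719) = -1·(719/571) since 571 mod 4 = 3, 719 mod 4 = 3; sign now +1
(719/571) = (148/571)   [reduce mod 571]
148 = 2^2·37; (2/571) = -1 since 571 mod 8 = 3, so (148/571) = (-1)^2·(37/571); sign now +1
reciprocity: (37/571) = +1·(571/37) since 37 mod 4 = 1, 571 mod 4 = 3; sign now +1
(571/37) = (16/37)   [reduce mod 37]
16 = 2^4·1; (2/37) = -1 since 37 mod 8 = 5, so (16/37) = (-1)^4·(1/37); sign now +1
(1/37) = 1; final value = sign = +1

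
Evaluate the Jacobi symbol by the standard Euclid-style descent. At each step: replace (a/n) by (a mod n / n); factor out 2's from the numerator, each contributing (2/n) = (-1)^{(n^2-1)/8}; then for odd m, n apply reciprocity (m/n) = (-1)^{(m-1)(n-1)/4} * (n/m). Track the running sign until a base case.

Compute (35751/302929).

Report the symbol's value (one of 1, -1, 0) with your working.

reciprocity: (35751/302929) = +1·(302929/35751) since 35751 mod 4 = 3, 302929 mod 4 = 1; sign now +1
(302929/35751) = (16921/35751)   [reduce mod 35751]
reciprocity: (16921/35751) = +1·(35751/16921) since 16921 mod 4 = 1, 35751 mod 4 = 3; sign now +1
(35751/16921) = (1909/16921)   [reduce mod 16921]
reciprocity: (1909/16921) = +1·(16921/1909) since 1909 mod 4 = 1, 16921 mod 4 = 1; sign now +1
(16921/1909) = (1649/1909)   [reduce mod 1909]
reciprocity: (1649/1909) = +1·(1909/1649) since 1649 mod 4 = 1, 1909 mod 4 = 1; sign now +1
(1909/1649) = (260/1649)   [reduce mod 1649]
260 = 2^2·65; (2/1649) = +1 since 1649 mod 8 = 1, so (260/1649) = (+1)^2·(65/1649); sign now +1
reciprocity: (65/1649) = +1·(1649/65) since 65 mod 4 = 1, 1649 mod 4 = 1; sign now +1
(1649/65) = (24/65)   [reduce mod 65]
24 = 2^3·3; (2/65) = +1 since 65 mod 8 = 1, so (24/65) = (+1)^3·(3/65); sign now +1
reciprocity: (3/65) = +1·(65/3) since 3 mod 4 = 3, 65 mod 4 = 1; sign now +1
(65/3) = (2/3)   [reduce mod 3]
2 = 2^1·1; (2/3) = -1 since 3 mod 8 = 3, so (2/3) = (-1)^1·(1/3); sign now -1
(1/3) = 1; final value = sign = -1

-1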